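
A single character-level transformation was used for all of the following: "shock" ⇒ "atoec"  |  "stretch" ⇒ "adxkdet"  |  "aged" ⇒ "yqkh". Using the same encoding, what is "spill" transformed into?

s(18)→a(0) and h(7)→t(19) fit y≡3x+24 (mod 26); the inverse of 3 mod 26 is 9. This is an affine cipher: with a=0,…,z=25, each position x becomes (3x+24) mod 26.
For spill: s(18)→3·18+24≡0=a; p(15)→3·15+24≡17=r; i(8)→3·8+24≡22=w; l(11)→3·11+24≡5=f; l(11)→3·11+24≡5=f (all mod 26).

arwff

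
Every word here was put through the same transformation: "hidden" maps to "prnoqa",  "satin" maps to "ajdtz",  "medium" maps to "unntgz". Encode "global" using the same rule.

In hidden: h→p is +8, i→r is +9, d→n is +10, d→o is +11 — the shift increases by 1 each position. Letter i (0-indexed) is shifted by i+8, so successive shifts are 8, 9, 10, ….
For global: g+8=o, l+9=u, o+10=y, b+11=m, a+12=m, l+13=y.

ouymmy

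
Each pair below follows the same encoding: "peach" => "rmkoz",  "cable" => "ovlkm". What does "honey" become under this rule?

ioxyr

Two steps: reverse the string, then apply a Caesar shift of +10.
For honey: reverse → yenoh; then shift: y+10=i, e+10=o, n+10=x, o+10=y, h+10=r.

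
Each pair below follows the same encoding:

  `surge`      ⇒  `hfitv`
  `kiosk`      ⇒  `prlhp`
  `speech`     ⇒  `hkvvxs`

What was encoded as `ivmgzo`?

Each pair mirrors across the alphabet (s↔h, u↔f, r↔i): positions sum to 25. Each letter is replaced by its mirror in the alphabet: a↔z, b↔y, c↔x, and so on (the Atbash cipher).
Decoding ivmgzo: i↔r, v↔e, m↔n, g↔t, z↔a, o↔l.

rental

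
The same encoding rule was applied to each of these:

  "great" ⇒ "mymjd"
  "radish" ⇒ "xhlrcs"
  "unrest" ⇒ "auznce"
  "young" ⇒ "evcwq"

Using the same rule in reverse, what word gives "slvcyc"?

mentor

In great: g→m is +6, r→y is +7, e→m is +8, a→j is +9 — the shift increases by 1 each position. The shift increases by 1 at each position, starting from +6: 6, 7, 8, ….
Undoing it on slvcyc: s−6=m, l−7=e, v−8=n, c−9=t, y−10=o, c−11=r.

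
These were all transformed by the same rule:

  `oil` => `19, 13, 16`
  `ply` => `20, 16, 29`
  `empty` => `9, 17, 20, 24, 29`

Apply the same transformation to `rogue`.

o is letter #15 and maps to 19: an offset of 4. Letters become their 1-based position plus 4 (so a→5, b→6, …).
On rogue: r=18→22, o=15→19, g=7→11, u=21→25, e=5→9.

22, 19, 11, 25, 9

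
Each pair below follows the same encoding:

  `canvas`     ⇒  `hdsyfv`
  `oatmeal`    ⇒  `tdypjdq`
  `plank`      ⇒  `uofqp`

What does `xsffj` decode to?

Shifts by position in canvas: pos 0: c→h (+5), pos 1: a→d (+3), pos 2: n→s (+5), pos 3: v→y (+3) — repeating every 2. It's a Vigenère-style cipher with numeric key [5,3]: position i shifts by key[i mod 2].
Reversing it on xsffj: x−5=s, s−3=p, f−5=a, f−3=c, j−5=e.

space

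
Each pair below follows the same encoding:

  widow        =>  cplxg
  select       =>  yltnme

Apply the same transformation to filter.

In widow: w→c is +6, i→p is +7, d→l is +8, o→x is +9 — the shift increases by 1 each position. Letter i (0-indexed) is shifted by i+6, so successive shifts are 6, 7, 8, ….
For filter: f+6=l, i+7=p, l+8=t, t+9=c, e+10=o, r+11=c.

lptcoc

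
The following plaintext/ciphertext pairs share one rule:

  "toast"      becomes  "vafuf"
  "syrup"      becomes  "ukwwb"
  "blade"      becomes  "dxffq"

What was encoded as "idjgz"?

green

Shifts by position in toast: pos 0: t→v (+2), pos 1: o→a (+12), pos 2: a→f (+5), pos 3: s→u (+2), pos 4: t→f (+12) — repeating every 3. A repeating key of period 3 is used — shifts +2, +12, +5 over and over.
Undoing it on idjgz: i−2=g, d−12=r, j−5=e, g−2=e, z−12=n.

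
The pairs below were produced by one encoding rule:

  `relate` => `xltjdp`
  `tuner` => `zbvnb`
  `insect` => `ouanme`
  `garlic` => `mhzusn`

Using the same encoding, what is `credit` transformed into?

iymmse

In relate: r→x is +6, e→l is +7, l→t is +8, a→j is +9 — the shift increases by 1 each position. The shift increases by 1 at each position, starting from +6: 6, 7, 8, ….
Applying it to credit: c+6=i, r+7=y, e+8=m, d+9=m, i+10=s, t+11=e.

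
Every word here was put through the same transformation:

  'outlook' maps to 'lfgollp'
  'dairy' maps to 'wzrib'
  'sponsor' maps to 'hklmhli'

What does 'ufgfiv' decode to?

future

This is the alphabet-reversal cipher (Atbash): a becomes z, b becomes y, etc.
Decoding ufgfiv: u↔f, f↔u, g↔t, f↔u, i↔r, v↔e.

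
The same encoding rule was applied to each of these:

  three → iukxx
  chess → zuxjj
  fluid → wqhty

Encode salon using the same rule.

jbqno

t(19)→i(8) and h(7)→u(20) fit y≡25x+1 (mod 26); the inverse of 25 mod 26 is 25. Each letter's alphabet position (a=0..z=25) is mapped through 25·x+1 mod 26 — an affine cipher.
On salon: s(18)→25·18+1≡9=j; a(0)→25·0+1≡1=b; l(11)→25·11+1≡16=q; o(14)→25·14+1≡13=n; n(13)→25·13+1≡14=o (all mod 26).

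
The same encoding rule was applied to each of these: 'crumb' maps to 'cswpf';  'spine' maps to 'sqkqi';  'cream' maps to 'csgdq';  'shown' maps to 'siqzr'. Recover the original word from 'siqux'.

In crumb: c→c is +0, r→s is +1, u→w is +2, m→p is +3 — the shift increases by 1 each position. Each letter shifts forward by its position index (0, 1, 2, …) — the shift grows by one for each successive letter.
Undoing it on siqux: s−0=s, i−1=h, q−2=o, u−3=r, x−4=t.

short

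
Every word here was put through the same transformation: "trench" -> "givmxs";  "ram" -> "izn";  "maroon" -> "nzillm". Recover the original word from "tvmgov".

Each pair mirrors across the alphabet (t↔g, r↔i, e↔v): positions sum to 25. Each letter is replaced by its mirror in the alphabet: a↔z, b↔y, c↔x, and so on (the Atbash cipher).
Decoding tvmgov: t↔g, v↔e, m↔n, g↔t, o↔l, v↔e.

gentle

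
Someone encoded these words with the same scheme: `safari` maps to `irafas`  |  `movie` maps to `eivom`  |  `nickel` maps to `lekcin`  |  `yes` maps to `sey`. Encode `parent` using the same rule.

The output letters match the input read backwards: safari reversed is irafas. The word is simply reversed.
For parent: reverse → tnerap.

tnerap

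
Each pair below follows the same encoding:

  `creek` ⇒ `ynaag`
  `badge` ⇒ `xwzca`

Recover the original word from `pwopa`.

It's a constant shift of +22 (ROT22).
Decoding pwopa: p−22=t, w−22=a, o−22=s, p−22=t, a−22=e.

taste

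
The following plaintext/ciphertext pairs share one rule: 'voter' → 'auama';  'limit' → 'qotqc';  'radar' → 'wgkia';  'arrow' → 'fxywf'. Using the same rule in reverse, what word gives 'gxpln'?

In voter: v→a is +5, o→u is +6, t→a is +7, e→m is +8 — the shift increases by 1 each position. Each letter shifts forward by (position + 5), i.e. 5, 6, 7, … — the shift grows by one for each successive letter.
Reversing it on gxpln: g−5=b, x−6=r, p−7=i, l−8=d, n−9=e.

bride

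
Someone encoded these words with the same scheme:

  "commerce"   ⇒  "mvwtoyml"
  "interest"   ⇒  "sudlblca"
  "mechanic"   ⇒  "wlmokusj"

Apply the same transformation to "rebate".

bllhdl

It's a Vigenère-style cipher with numeric key [10,7]: position i shifts by key[i mod 2].
On rebate: r+10=b, e+7=l, b+10=l, a+7=h, t+10=d, e+7=l.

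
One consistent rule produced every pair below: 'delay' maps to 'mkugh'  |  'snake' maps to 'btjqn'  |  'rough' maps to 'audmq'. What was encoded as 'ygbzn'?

Shifts by position in delay: pos 0: d→m (+9), pos 1: e→k (+6), pos 2: l→u (+9), pos 3: a→g (+6) — repeating every 2. It's a Vigenère-style cipher with numeric key [9,6]: position i shifts by key[i mod 2].
Undoing it on ygbzn: y−9=p, g−6=a, b−9=s, z−6=t, n−9=e.

paste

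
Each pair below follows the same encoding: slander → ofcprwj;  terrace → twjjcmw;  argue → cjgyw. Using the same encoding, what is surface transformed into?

oyjbcmw

s(18)→o(14) and l(11)→f(5) fit y≡5x+2 (mod 26); the inverse of 5 mod 26 is 21. This is an affine cipher: with a=0,…,z=25, each position x becomes (5x+2) mod 26.
On surface: s(18)→5·18+2≡14=o; u(20)→5·20+2≡24=y; r(17)→5·17+2≡9=j; f(5)→5·5+2≡1=b; a(0)→5·0+2≡2=c; c(2)→5·2+2≡12=m; e(4)→5·4+2≡22=w (all mod 26).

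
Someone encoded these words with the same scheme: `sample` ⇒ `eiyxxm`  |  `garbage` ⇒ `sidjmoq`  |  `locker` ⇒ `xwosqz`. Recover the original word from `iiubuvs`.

A repeating key of period 2 is used — shifts +12, +8 over and over.
Decoding iiubuvs: i−12=w, i−8=a, u−12=i, b−8=t, u−12=i, v−8=n, s−12=g.

waiting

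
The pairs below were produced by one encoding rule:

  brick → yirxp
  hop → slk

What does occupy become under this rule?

Each pair mirrors across the alphabet (b↔y, r↔i, i↔r): positions sum to 25. This is the alphabet-reversal cipher (Atbash): a becomes z, b becomes y, etc.
For occupy: o↔l, c↔x, c↔x, u↔f, p↔k, y↔b.

lxxfkb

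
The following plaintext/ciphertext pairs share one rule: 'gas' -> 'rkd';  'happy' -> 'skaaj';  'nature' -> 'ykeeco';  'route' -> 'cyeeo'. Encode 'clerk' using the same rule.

nwocv

The rule splits by letter class: vowels +10, consonants +11.
On clerk: c(cons)+11=n, l(cons)+11=w, e(vowel)+10=o, r(cons)+11=c, k(cons)+11=v.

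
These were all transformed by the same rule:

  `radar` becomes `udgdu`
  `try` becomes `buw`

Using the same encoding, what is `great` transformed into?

wdhuj

The output letters match the input read backwards, each shifted +3: radar reversed is radar. Read the word backwards and shift each letter +3.
Applying it to great: reverse → taerg; then shift: t+3=w, a+3=d, e+3=h, r+3=u, g+3=j.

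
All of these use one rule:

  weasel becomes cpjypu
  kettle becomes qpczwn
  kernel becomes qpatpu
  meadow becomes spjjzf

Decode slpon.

Shifts by position in weasel: pos 0: w→c (+6), pos 1: e→p (+11), pos 2: a→j (+9), pos 3: s→y (+6), pos 4: e→p (+11), pos 5: l→u (+9) — repeating every 3. It's a Vigenère-style cipher with numeric key [6,11,9]: position i shifts by key[i mod 3].
Undoing it on slpon: s−6=m, l−11=a, p−9=g, o−6=i, n−11=c.

magic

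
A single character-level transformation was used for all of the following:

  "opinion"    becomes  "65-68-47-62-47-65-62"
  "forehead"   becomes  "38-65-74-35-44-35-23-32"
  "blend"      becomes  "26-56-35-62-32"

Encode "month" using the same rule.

59-65-62-80-44

Each letter becomes 3×(its alphabet position, a=1..z=26) + 20.
For month: m=13→59, o=15→65, n=14→62, t=20→80, h=8→44.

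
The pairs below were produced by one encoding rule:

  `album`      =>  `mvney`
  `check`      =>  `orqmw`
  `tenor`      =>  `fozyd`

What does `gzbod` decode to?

upper

Shifts by position in album: pos 0: a→m (+12), pos 1: l→v (+10), pos 2: b→n (+12), pos 3: u→e (+10) — repeating every 2. It's a Vigenère-style cipher with numeric key [12,10]: position i shifts by key[i mod 2].
Decoding gzbod: g−12=u, z−10=p, b−12=p, o−10=e, d−12=r.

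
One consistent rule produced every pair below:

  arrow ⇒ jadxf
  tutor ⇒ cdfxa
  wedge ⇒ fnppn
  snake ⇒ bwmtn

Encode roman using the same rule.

Shifts by position in arrow: pos 0: a→j (+9), pos 1: r→a (+9), pos 2: r→d (+12), pos 3: o→x (+9), pos 4: w→f (+9) — repeating every 3. A repeating key of period 3 is used — shifts +9, +9, +12 over and over.
For roman: r+9=a, o+9=x, m+12=y, a+9=j, n+9=w.

axyjw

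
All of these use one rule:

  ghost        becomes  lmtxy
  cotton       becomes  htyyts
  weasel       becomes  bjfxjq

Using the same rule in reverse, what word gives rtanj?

Compare letters: g→l is +5, h→m is +5, o→t is +5 — a constant shift. This is a Caesar cipher with shift 5.
Undoing it on rtanj: r−5=m, t−5=o, a−5=v, n−5=i, j−5=e.

movie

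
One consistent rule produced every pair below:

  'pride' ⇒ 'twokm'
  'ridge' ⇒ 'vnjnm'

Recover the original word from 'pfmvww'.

lagoon

Each letter shifts forward by (position + 4), i.e. 4, 5, 6, … — the shift grows by one for each successive letter.
Decoding pfmvww: p−4=l, f−5=a, m−6=g, v−7=o, w−8=o, w−9=n.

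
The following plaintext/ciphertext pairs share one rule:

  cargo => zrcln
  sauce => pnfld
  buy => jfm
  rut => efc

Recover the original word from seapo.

depth

The output letters match the input read backwards, each shifted +11: cargo reversed is ograc. Two steps: reverse the string, then apply a Caesar shift of +11.
Reversing it on seapo: shift back: s−11=h, e−11=t, a−11=p, p−11=e, o−11=d → htped; then reverse → depth.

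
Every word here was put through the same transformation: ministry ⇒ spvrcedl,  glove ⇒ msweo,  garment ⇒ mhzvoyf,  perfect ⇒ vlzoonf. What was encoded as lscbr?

In ministry: m→s is +6, i→p is +7, n→v is +8, i→r is +9 — the shift increases by 1 each position. The shift increases by 1 at each position, starting from +6: 6, 7, 8, ….
Reversing it on lscbr: l−6=f, s−7=l, c−8=u, b−9=s, r−10=h.

flush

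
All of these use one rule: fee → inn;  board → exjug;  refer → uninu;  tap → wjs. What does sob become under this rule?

vxe

The shift depends on letter class: consonant f→i is +3, but vowel e→n is +9. Two shifts are in play — +9 for a/e/i/o/u, +3 for every other letter.
For sob: s(cons)+3=v, o(vowel)+9=x, b(cons)+3=e.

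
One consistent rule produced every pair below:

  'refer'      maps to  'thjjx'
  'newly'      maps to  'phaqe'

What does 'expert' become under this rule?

gatjxa

The shift increases by 1 at each position, starting from +2: 2, 3, 4, ….
On expert: e+2=g, x+3=a, p+4=t, e+5=j, r+6=x, t+7=a.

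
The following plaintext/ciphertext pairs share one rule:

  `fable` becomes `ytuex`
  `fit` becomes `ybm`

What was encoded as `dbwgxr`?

kidney

Compare letters: f→y is +19, a→t is +19, b→u is +19 — a constant shift. It's a constant shift of +19 (ROT19).
Undoing it on dbwgxr: d−19=k, b−19=i, w−19=d, g−19=n, x−19=e, r−19=y.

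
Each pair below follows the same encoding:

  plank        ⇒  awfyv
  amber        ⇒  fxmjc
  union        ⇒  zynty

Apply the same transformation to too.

ett

The shift depends on letter class: consonant p→a is +11, but vowel a→f is +5. Two shifts are in play — +5 for a/e/i/o/u, +11 for every other letter.
Applying it to too: t(cons)+11=e, o(vowel)+5=t, o(vowel)+5=t.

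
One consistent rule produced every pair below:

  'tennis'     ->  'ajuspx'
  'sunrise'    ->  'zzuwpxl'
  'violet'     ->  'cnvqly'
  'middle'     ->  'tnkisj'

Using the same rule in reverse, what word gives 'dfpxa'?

waist

It's a Vigenère-style cipher with numeric key [7,5]: position i shifts by key[i mod 2].
Reversing it on dfpxa: d−7=w, f−5=a, p−7=i, x−5=s, a−7=t.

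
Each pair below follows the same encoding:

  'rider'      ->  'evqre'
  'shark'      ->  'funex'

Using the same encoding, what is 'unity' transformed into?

Compare letters: r→e is +13, i→v is +13, d→q is +13 — a constant shift. It's a constant shift of +13 (ROT13).
On unity: u+13=h, n+13=a, i+13=v, t+13=g, y+13=l.

havgl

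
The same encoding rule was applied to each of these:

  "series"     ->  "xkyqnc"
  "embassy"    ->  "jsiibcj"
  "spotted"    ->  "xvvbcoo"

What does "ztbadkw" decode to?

In series: s→x is +5, e→k is +6, r→y is +7, i→q is +8 — the shift increases by 1 each position. The shift increases by 1 at each position, starting from +5: 5, 6, 7, ….
Decoding ztbadkw: z−5=u, t−6=n, b−7=u, a−8=s, d−9=u, k−10=a, w−11=l.

unusual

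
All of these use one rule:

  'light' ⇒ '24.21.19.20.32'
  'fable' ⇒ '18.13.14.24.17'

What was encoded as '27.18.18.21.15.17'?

office

l is letter #12 and maps to 24: an offset of 12. Letters become their 1-based position plus 12 (so a→13, b→14, …).
Decoding 27.18.18.21.15.17: 27→(27−12)÷1=15=o, 18→(18−12)÷1=6=f, 18→(18−12)÷1=6=f, 21→(21−12)÷1=9=i, 15→(15−12)÷1=3=c, 17→(17−12)÷1=5=e.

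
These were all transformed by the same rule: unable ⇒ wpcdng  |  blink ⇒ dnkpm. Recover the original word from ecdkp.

Compare letters: u→w is +2, n→p is +2, a→c is +2 — a constant shift. This is a Caesar cipher with shift 2.
Undoing it on ecdkp: e−2=c, c−2=a, d−2=b, k−2=i, p−2=n.

cabin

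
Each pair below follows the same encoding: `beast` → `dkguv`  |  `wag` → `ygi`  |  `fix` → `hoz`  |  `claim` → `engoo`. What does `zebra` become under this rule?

The shift depends on letter class: consonant b→d is +2, but vowel e→k is +6. Vowels shift forward by 6 and consonants shift forward by 2.
On zebra: z(cons)+2=b, e(vowel)+6=k, b(cons)+2=d, r(cons)+2=t, a(vowel)+6=g.

bkdtg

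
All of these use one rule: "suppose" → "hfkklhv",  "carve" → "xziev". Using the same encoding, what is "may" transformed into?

Each pair mirrors across the alphabet (s↔h, u↔f, p↔k): positions sum to 25. This is the alphabet-reversal cipher (Atbash): a becomes z, b becomes y, etc.
For may: m↔n, a↔z, y↔b.

nzb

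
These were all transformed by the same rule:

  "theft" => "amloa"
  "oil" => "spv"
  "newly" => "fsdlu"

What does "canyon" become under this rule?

The output letters match the input read backwards, each shifted +7: theft reversed is tfeht. Read the word backwards and shift each letter +7.
On canyon: reverse → noynac; then shift: n+7=u, o+7=v, y+7=f, n+7=u, a+7=h, c+7=j.

uvfuhj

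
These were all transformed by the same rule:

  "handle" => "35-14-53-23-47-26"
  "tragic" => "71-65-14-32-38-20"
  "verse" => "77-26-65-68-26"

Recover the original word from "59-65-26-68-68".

The formula is n = 3×(alphabet index, a=1) + 11.
Decoding 59-65-26-68-68: 59→(59−11)÷3=16=p, 65→(65−11)÷3=18=r, 26→(26−11)÷3=5=e, 68→(68−11)÷3=19=s, 68→(68−11)÷3=19=s.

press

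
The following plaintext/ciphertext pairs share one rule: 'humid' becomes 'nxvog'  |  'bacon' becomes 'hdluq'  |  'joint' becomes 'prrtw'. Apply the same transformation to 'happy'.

Shifts by position in humid: pos 0: h→n (+6), pos 1: u→x (+3), pos 2: m→v (+9), pos 3: i→o (+6), pos 4: d→g (+3) — repeating every 3. A repeating key of period 3 is used — shifts +6, +3, +9 over and over.
Applying it to happy: h+6=n, a+3=d, p+9=y, p+6=v, y+3=b.

ndyvb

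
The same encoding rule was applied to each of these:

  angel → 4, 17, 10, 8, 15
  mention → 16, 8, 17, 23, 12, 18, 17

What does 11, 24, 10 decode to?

hug

a is letter #1 and maps to 4: an offset of 3. The number is (letter's place in the alphabet, a=1) + 3.
Decoding 11, 24, 10: 11→(11−3)÷1=8=h, 24→(24−3)÷1=21=u, 10→(10−3)÷1=7=g.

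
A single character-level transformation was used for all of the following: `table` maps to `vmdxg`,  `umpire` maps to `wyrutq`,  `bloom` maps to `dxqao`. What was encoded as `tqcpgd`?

reader

A repeating key of period 2 is used — shifts +2, +12 over and over.
Reversing it on tqcpgd: t−2=r, q−12=e, c−2=a, p−12=d, g−2=e, d−12=r.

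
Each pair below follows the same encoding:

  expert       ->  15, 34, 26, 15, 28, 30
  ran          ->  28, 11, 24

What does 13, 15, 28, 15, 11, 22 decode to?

cereal

The number is (letter's place in the alphabet, a=1) + 10.
Decoding 13, 15, 28, 15, 11, 22: 13→(13−10)÷1=3=c, 15→(15−10)÷1=5=e, 28→(28−10)÷1=18=r, 15→(15−10)÷1=5=e, 11→(11−10)÷1=1=a, 22→(22−10)÷1=12=l.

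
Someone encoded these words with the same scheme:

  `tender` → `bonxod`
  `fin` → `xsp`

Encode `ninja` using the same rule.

Two steps: reverse the string, then apply a Caesar shift of +10.
On ninja: reverse → ajnin; then shift: a+10=k, j+10=t, n+10=x, i+10=s, n+10=x.

ktxsx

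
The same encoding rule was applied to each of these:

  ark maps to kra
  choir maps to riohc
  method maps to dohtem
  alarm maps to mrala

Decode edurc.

crude

The output letters match the input read backwards: ark reversed is kra. It's just the letters in reverse order.
Decoding edurc: then reverse → crude.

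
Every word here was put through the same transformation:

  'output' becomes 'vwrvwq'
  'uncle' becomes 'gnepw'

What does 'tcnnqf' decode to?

The output letters match the input read backwards, each shifted +2: output reversed is tuptuo. Read the word backwards and shift each letter +2.
Reversing it on tcnnqf: shift back: t−2=r, c−2=a, n−2=l, n−2=l, q−2=o, f−2=d → rallod; then reverse → dollar.

dollar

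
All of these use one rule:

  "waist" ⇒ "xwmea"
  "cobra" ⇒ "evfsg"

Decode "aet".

paw

The output letters match the input read backwards, each shifted +4: waist reversed is tsiaw. Read the word backwards and shift each letter +4.
Decoding aet: shift back: a−4=w, e−4=a, t−4=p → wap; then reverse → paw.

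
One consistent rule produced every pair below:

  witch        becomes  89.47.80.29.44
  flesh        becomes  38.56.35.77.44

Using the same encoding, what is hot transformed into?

w(#23)→89 and i(#9)→47: differences scale by 3, so n = 3·pos + 20. The formula is n = 3×(alphabet index, a=1) + 20.
For hot: h=8→44, o=15→65, t=20→80.

44.65.80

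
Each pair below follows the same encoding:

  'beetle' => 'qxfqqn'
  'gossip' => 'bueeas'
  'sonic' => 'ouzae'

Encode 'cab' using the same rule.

The word is reversed, then every letter is shifted forward by 12.
On cab: reverse → bac; then shift: b+12=n, a+12=m, c+12=o.

nmo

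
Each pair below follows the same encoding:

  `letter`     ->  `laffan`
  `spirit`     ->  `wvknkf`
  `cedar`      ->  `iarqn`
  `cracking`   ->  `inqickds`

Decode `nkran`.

l(11)→l(11) and e(4)→a(0) fit y≡9x+16 (mod 26); the inverse of 9 mod 26 is 3. Treating letters as 0–25, the rule is x ↦ 9x + 16 (mod 26).
Undoing it on nkran: n(13)→3·(13−16)≡17=r; k(10)→3·(10−16)≡8=i; r(17)→3·(17−16)≡3=d; a(0)→3·(0−16)≡4=e; n(13)→3·(13−16)≡17=r (all mod 26).

rider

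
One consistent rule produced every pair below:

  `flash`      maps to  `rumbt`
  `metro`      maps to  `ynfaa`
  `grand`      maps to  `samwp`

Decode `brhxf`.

pivot

Shifts by position in flash: pos 0: f→r (+12), pos 1: l→u (+9), pos 2: a→m (+12), pos 3: s→b (+9) — repeating every 2. A repeating key of period 2 is used — shifts +12, +9 over and over.
Reversing it on brhxf: b−12=p, r−9=i, h−12=v, x−9=o, f−12=t.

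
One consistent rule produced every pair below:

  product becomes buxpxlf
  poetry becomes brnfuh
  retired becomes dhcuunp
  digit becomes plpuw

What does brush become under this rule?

nudek

It's a Vigenère-style cipher with numeric key [12,3,9]: position i shifts by key[i mod 3].
For brush: b+12=n, r+3=u, u+9=d, s+12=e, h+3=k.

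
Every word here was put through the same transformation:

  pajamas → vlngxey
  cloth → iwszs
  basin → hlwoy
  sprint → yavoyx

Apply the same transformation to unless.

aypkdw

Shifts by position in pajamas: pos 0: p→v (+6), pos 1: a→l (+11), pos 2: j→n (+4), pos 3: a→g (+6), pos 4: m→x (+11), pos 5: a→e (+4) — repeating every 3. The shifts repeat in a cycle of length 3: positions 0,1,… shift by +6, +11, +4, then the pattern repeats.
For unless: u+6=a, n+11=y, l+4=p, e+6=k, s+11=d, s+4=w.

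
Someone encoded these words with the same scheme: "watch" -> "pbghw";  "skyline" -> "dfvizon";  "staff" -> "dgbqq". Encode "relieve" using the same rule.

aniznmn

Treating letters as 0–25, the rule is x ↦ 3x + 1 (mod 26).
Applying it to relieve: r(17)→3·17+1≡0=a; e(4)→3·4+1≡13=n; l(11)→3·11+1≡8=i; i(8)→3·8+1≡25=z; e(4)→3·4+1≡13=n; v(21)→3·21+1≡12=m; e(4)→3·4+1≡13=n (all mod 26).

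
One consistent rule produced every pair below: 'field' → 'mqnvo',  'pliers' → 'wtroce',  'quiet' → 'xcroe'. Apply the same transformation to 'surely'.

Each letter shifts forward by (position + 7), i.e. 7, 8, 9, … — the shift grows by one for each successive letter.
Applying it to surely: s+7=z, u+8=c, r+9=a, e+10=o, l+11=w, y+12=k.

zcaowk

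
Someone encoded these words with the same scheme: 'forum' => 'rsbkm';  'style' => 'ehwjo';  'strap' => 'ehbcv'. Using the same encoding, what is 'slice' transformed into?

ejaio

Treating letters as 0–25, the rule is x ↦ 3x + 2 (mod 26).
Applying it to slice: s(18)→3·18+2≡4=e; l(11)→3·11+2≡9=j; i(8)→3·8+2≡0=a; c(2)→3·2+2≡8=i; e(4)→3·4+2≡14=o (all mod 26).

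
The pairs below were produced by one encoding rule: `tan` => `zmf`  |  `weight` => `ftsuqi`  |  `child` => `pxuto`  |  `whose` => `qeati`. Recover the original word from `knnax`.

lobby

Two steps: reverse the string, then apply a Caesar shift of +12.
Decoding knnax: shift back: k−12=y, n−12=b, n−12=b, a−12=o, x−12=l → ybbol; then reverse → lobby.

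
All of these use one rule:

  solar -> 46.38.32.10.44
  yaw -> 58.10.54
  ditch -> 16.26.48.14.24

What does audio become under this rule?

10.50.16.26.38

s(#19)→46 and o(#15)→38: differences scale by 2, so n = 2·pos + 8. The formula is n = 2×(alphabet index, a=1) + 8.
For audio: a=1→10, u=21→50, d=4→16, i=9→26, o=15→38.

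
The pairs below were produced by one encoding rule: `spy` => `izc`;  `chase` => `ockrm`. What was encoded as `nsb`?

rid

The output letters match the input read backwards, each shifted +10: spy reversed is yps. Read the word backwards and shift each letter +10.
Undoing it on nsb: shift back: n−10=d, s−10=i, b−10=r → dir; then reverse → rid.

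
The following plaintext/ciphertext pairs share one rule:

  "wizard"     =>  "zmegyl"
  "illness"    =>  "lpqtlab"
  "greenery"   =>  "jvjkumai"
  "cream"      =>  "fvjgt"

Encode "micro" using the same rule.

pmhxv

In wizard: w→z is +3, i→m is +4, z→e is +5, a→g is +6 — the shift increases by 1 each position. The shift increases by 1 at each position, starting from +3: 3, 4, 5, ….
Applying it to micro: m+3=p, i+4=m, c+5=h, r+6=x, o+7=v.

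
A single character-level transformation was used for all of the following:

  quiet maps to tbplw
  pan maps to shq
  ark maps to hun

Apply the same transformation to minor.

The shift depends on letter class: consonant q→t is +3, but vowel u→b is +7. Two shifts are in play — +7 for a/e/i/o/u, +3 for every other letter.
For minor: m(cons)+3=p, i(vowel)+7=p, n(cons)+3=q, o(vowel)+7=v, r(cons)+3=u.

ppqvu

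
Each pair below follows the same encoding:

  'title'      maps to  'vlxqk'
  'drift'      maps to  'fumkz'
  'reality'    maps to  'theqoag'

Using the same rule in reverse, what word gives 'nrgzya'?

Each letter shifts forward by (position + 2), i.e. 2, 3, 4, … — the shift grows by one for each successive letter.
Reversing it on nrgzya: n−2=l, r−3=o, g−4=c, z−5=u, y−6=s, a−7=t.

locust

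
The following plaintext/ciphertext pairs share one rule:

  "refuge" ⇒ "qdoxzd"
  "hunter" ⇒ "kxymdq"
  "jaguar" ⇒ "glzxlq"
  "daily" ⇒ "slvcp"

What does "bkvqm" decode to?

Each letter's alphabet position (a=0..z=25) is mapped through 11·x+11 mod 26 — an affine cipher.
Reversing it on bkvqm: b(1)→19·(1−11)≡18=s; k(10)→19·(10−11)≡7=h; v(21)→19·(21−11)≡8=i; q(16)→19·(16−11)≡17=r; m(12)→19·(12−11)≡19=t (all mod 26).

shirt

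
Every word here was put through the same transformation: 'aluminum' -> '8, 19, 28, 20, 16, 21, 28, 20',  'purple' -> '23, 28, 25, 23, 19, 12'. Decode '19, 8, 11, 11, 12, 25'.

ladder

Each letter is replaced by its alphabet position (a=1..z=26) + 7.
Reversing it on 19, 8, 11, 11, 12, 25: 19→(19−7)÷1=12=l, 8→(8−7)÷1=1=a, 11→(11−7)÷1=4=d, 11→(11−7)÷1=4=d, 12→(12−7)÷1=5=e, 25→(25−7)÷1=18=r.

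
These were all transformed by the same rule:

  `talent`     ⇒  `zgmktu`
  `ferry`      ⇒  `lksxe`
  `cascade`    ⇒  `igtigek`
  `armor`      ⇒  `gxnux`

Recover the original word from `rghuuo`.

It's a Vigenère-style cipher with numeric key [6,6,1]: position i shifts by key[i mod 3].
Undoing it on rghuuo: r−6=l, g−6=a, h−1=g, u−6=o, u−6=o, o−1=n.

lagoon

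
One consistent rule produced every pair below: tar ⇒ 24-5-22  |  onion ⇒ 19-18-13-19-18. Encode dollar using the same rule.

t is letter #20 and maps to 24: an offset of 4. Each letter is replaced by its alphabet position (a=1..z=26) + 4.
Applying it to dollar: d=4→8, o=15→19, l=12→16, l=12→16, a=1→5, r=18→22.

8-19-16-16-5-22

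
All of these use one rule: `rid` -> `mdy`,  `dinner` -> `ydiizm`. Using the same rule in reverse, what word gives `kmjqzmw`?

Compare letters: r→m is +21, i→d is +21, d→y is +21 — a constant shift. This is a Caesar cipher with shift 21.
Decoding kmjqzmw: k−21=p, m−21=r, j−21=o, q−21=v, z−21=e, m−21=r, w−21=b.

proverb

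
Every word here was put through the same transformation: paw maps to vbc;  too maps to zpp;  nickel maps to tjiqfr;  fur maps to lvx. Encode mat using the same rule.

The shift depends on letter class: consonant p→v is +6, but vowel a→b is +1. Vowels shift forward by 1 and consonants shift forward by 6.
Applying it to mat: m(cons)+6=s, a(vowel)+1=b, t(cons)+6=z.

sbz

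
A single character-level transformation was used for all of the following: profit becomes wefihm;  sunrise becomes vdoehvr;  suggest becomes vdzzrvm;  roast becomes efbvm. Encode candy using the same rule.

p(15)→w(22) and r(17)→e(4) fit y≡17x+1 (mod 26); the inverse of 17 mod 26 is 23. Each letter's alphabet position (a=0..z=25) is mapped through 17·x+1 mod 26 — an affine cipher.
On candy: c(2)→17·2+1≡9=j; a(0)→17·0+1≡1=b; n(13)→17·13+1≡14=o; d(3)→17·3+1≡0=a; y(24)→17·24+1≡19=t (all mod 26).

jboat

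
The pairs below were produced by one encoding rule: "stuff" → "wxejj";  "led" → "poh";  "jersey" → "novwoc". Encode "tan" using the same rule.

xkr

The shift depends on letter class: consonant s→w is +4, but vowel u→e is +10. The rule splits by letter class: vowels +10, consonants +4.
For tan: t(cons)+4=x, a(vowel)+10=k, n(cons)+4=r.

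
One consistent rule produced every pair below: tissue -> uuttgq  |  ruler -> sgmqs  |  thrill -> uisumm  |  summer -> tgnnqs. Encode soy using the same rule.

The shift depends on letter class: consonant t→u is +1, but vowel i→u is +12. The rule splits by letter class: vowels +12, consonants +1.
On soy: s(cons)+1=t, o(vowel)+12=a, y(cons)+1=z.

taz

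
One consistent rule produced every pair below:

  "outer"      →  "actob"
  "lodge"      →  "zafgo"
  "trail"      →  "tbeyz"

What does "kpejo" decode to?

shape

o(14)→a(0) and u(20)→c(2) fit y≡9x+4 (mod 26); the inverse of 9 mod 26 is 3. Each letter's alphabet position (a=0..z=25) is mapped through 9·x+4 mod 26 — an affine cipher.
Decoding kpejo: k(10)→3·(10−4)≡18=s; p(15)→3·(15−4)≡7=h; e(4)→3·(4−4)≡0=a; j(9)→3·(9−4)≡15=p; o(14)→3·(14−4)≡4=e (all mod 26).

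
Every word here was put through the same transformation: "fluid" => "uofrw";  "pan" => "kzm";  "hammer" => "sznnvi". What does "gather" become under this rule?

Each pair mirrors across the alphabet (f↔u, l↔o, u↔f): positions sum to 25. Letters are reflected about the middle of the alphabet (position → 25−position): Atbash.
Applying it to gather: g↔t, a↔z, t↔g, h↔s, e↔v, r↔i.

tzgsvi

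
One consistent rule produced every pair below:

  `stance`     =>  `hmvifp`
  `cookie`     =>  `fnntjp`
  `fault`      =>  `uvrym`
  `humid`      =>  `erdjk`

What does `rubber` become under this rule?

craapc

s(18)→h(7) and t(19)→m(12) fit y≡5x+21 (mod 26); the inverse of 5 mod 26 is 21. Each letter's alphabet position (a=0..z=25) is mapped through 5·x+21 mod 26 — an affine cipher.
For rubber: r(17)→5·17+21≡2=c; u(20)→5·20+21≡17=r; b(1)→5·1+21≡0=a; b(1)→5·1+21≡0=a; e(4)→5·4+21≡15=p; r(17)→5·17+21≡2=c (all mod 26).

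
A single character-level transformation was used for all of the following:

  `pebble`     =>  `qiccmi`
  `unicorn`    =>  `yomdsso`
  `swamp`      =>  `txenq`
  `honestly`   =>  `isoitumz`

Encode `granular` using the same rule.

The rule splits by letter class: vowels +4, consonants +1.
For granular: g(cons)+1=h, r(cons)+1=s, a(vowel)+4=e, n(cons)+1=o, u(vowel)+4=y, l(cons)+1=m, a(vowel)+4=e, r(cons)+1=s.

hseoymes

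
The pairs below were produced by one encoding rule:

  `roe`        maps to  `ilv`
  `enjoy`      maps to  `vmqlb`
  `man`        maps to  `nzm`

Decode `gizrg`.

Each pair mirrors across the alphabet (r↔i, o↔l, e↔v): positions sum to 25. This is the alphabet-reversal cipher (Atbash): a becomes z, b becomes y, etc.
Reversing it on gizrg: g↔t, i↔r, z↔a, r↔i, g↔t.

trait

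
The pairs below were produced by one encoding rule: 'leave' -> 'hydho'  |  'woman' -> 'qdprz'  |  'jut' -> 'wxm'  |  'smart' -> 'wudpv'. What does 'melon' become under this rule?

The output letters match the input read backwards, each shifted +3: leave reversed is evael. Read the word backwards and shift each letter +3.
On melon: reverse → nolem; then shift: n+3=q, o+3=r, l+3=o, e+3=h, m+3=p.

qrohp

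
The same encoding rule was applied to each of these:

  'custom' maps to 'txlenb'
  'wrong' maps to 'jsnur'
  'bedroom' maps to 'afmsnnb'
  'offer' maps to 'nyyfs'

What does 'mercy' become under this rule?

Treating letters as 0–25, the rule is x ↦ 19x + 7 (mod 26).
For mercy: m(12)→19·12+7≡1=b; e(4)→19·4+7≡5=f; r(17)→19·17+7≡18=s; c(2)→19·2+7≡19=t; y(24)→19·24+7≡21=v (all mod 26).

bfstv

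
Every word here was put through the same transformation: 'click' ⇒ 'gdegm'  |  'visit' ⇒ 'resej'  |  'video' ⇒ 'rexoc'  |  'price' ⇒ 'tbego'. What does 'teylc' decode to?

c(2)→g(6) and l(11)→d(3) fit y≡17x+24 (mod 26); the inverse of 17 mod 26 is 23. Each letter's alphabet position (a=0..z=25) is mapped through 17·x+24 mod 26 — an affine cipher.
Reversing it on teylc: t(19)→23·(19−24)≡15=p; e(4)→23·(4−24)≡8=i; y(24)→23·(24−24)≡0=a; l(11)→23·(11−24)≡13=n; c(2)→23·(2−24)≡14=o (all mod 26).

piano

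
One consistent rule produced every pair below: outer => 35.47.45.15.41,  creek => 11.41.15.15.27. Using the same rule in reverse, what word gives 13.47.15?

Each letter becomes 2×(its alphabet position, a=1..z=26) + 5.
Undoing it on 13.47.15: 13→(13−5)÷2=4=d, 47→(47−5)÷2=21=u, 15→(15−5)÷2=5=e.

due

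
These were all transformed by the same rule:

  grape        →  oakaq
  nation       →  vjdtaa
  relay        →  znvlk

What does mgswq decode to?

exile

In grape: g→o is +8, r→a is +9, a→k is +10, p→a is +11 — the shift increases by 1 each position. The shift increases by 1 at each position, starting from +8: 8, 9, 10, ….
Undoing it on mgswq: m−8=e, g−9=x, s−10=i, w−11=l, q−12=e.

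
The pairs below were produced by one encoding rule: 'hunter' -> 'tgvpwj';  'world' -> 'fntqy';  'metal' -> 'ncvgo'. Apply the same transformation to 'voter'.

Read the word backwards and shift each letter +2.
On voter: reverse → retov; then shift: r+2=t, e+2=g, t+2=v, o+2=q, v+2=x.

tgvqx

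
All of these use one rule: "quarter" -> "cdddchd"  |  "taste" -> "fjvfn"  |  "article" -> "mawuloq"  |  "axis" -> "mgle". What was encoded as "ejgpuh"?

saddle

It's a Vigenère-style cipher with numeric key [12,9,3]: position i shifts by key[i mod 3].
Reversing it on ejgpuh: e−12=s, j−9=a, g−3=d, p−12=d, u−9=l, h−3=e.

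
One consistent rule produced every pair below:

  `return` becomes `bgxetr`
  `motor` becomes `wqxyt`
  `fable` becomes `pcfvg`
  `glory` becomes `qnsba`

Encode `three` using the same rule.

djvog

Shifts by position in return: pos 0: r→b (+10), pos 1: e→g (+2), pos 2: t→x (+4), pos 3: u→e (+10), pos 4: r→t (+2), pos 5: n→r (+4) — repeating every 3. A repeating key of period 3 is used — shifts +10, +2, +4 over and over.
On three: t+10=d, h+2=j, r+4=v, e+10=o, e+2=g.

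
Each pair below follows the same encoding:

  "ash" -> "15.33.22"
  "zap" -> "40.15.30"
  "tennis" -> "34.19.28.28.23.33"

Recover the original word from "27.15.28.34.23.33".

mantis

a is letter #1 and maps to 15: an offset of 14. Each letter is replaced by its alphabet position (a=1..z=26) + 14.
Decoding 27.15.28.34.23.33: 27→(27−14)÷1=13=m, 15→(15−14)÷1=1=a, 28→(28−14)÷1=14=n, 34→(34−14)÷1=20=t, 23→(23−14)÷1=9=i, 33→(33−14)÷1=19=s.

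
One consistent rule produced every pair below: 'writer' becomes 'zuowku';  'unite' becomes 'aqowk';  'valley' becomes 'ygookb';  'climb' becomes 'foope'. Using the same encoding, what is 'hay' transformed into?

The rule splits by letter class: vowels +6, consonants +3.
On hay: h(cons)+3=k, a(vowel)+6=g, y(cons)+3=b.

kgb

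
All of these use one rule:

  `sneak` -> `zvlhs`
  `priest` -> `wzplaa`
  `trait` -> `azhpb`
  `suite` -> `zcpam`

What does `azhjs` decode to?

track

Shifts by position in sneak: pos 0: s→z (+7), pos 1: n→v (+8), pos 2: e→l (+7), pos 3: a→h (+7), pos 4: k→s (+8) — repeating every 3. The shifts repeat in a cycle of length 3: positions 0,1,… shift by +7, +8, +7, then the pattern repeats.
Reversing it on azhjs: a−7=t, z−8=r, h−7=a, j−7=c, s−8=k.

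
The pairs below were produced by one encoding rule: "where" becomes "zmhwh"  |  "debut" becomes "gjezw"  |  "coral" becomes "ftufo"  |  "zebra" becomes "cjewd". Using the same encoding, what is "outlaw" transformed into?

Shifts by position in where: pos 0: w→z (+3), pos 1: h→m (+5), pos 2: e→h (+3), pos 3: r→w (+5) — repeating every 2. The shifts repeat in a cycle of length 2: positions 0,1,… shift by +3, +5, then the pattern repeats.
Applying it to outlaw: o+3=r, u+5=z, t+3=w, l+5=q, a+3=d, w+5=b.

rzwqdb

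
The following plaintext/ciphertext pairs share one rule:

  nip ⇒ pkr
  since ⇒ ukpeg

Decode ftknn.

Compare letters: n→p is +2, i→k is +2, p→r is +2 — a constant shift. Every letter moves 2 places later in the alphabet, wrapping around z→a.
Decoding ftknn: f−2=d, t−2=r, k−2=i, n−2=l, n−2=l.

drill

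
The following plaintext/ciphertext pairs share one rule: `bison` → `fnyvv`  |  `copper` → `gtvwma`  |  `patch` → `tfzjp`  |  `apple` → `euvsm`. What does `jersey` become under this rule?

In bison: b→f is +4, i→n is +5, s→y is +6, o→v is +7 — the shift increases by 1 each position. The shift increases by 1 at each position, starting from +4: 4, 5, 6, ….
Applying it to jersey: j+4=n, e+5=j, r+6=x, s+7=z, e+8=m, y+9=h.

njxzmh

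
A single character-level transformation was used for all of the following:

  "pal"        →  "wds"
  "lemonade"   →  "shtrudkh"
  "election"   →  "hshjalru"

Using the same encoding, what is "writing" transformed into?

Vowels shift forward by 3 and consonants shift forward by 7.
For writing: w(cons)+7=d, r(cons)+7=y, i(vowel)+3=l, t(cons)+7=a, i(vowel)+3=l, n(cons)+7=u, g(cons)+7=n.

dylalun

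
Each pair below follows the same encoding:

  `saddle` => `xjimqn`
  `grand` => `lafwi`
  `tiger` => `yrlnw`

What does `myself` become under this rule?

rhxnqo

Shifts by position in saddle: pos 0: s→x (+5), pos 1: a→j (+9), pos 2: d→i (+5), pos 3: d→m (+9) — repeating every 2. A repeating key of period 2 is used — shifts +5, +9 over and over.
For myself: m+5=r, y+9=h, s+5=x, e+9=n, l+5=q, f+9=o.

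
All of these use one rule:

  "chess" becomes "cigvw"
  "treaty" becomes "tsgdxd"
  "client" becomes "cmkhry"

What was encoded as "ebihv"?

eager

In chess: c→c is +0, h→i is +1, e→g is +2, s→v is +3 — the shift increases by 1 each position. Letter i (0-indexed) is shifted by i+0, so successive shifts are 0, 1, 2, ….
Decoding ebihv: e−0=e, b−1=a, i−2=g, h−3=e, v−4=r.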